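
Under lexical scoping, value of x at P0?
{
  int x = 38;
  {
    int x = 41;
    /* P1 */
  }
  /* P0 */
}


x declared in the same block as P0
x = 38


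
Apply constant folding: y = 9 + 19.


9 + 19 = 28 at compile time
Optimized: y = 28


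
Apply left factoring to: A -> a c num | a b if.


Common prefix: 'a'
Factored: A -> a A', A' -> c num | b if


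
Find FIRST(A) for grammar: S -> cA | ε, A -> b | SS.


Per alternative of A: FIRST(b) = {b}; FIRST(SS) = {c, ε}
FIRST(A) = {b, c, ε}


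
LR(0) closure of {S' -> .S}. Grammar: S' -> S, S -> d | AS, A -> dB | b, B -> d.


Start: S' -> .S
For each item with dot before a nonterminal B, add B -> .γ for every B-production
Closure: [S' -> .S, S -> .d, S -> .AS, A -> .dB, A -> .b]


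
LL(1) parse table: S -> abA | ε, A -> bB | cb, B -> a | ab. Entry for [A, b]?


For [A, b]: 'b' ∈ FIRST(bB)
Entry: A -> bB


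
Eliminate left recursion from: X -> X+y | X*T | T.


Left-recursive alternatives: X+y, X*T; non-recursive: T
Introduce X': X -> TX', X' -> +yX' | *TX' | ε


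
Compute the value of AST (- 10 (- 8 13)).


Evaluate inner: (- 8 13) = -5
Evaluate root: (- 10 -5) = 15
Result: 15


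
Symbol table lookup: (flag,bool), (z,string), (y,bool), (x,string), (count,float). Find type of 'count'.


Lookup 'count' → type float


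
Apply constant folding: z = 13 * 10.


13 * 10 = 130 at compile time
Optimized: z = 130


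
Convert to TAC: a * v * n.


Break into single-operator statements:
t1 = a * v
t2 = t1 * n


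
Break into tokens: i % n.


Scan left to right, longest-match per lexeme
Tokens: ID(i), OP(%), ID(n)


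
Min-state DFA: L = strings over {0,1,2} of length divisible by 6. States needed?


Track length mod 6: states 0..5, accept at 0
Minimal DFA: 6 states


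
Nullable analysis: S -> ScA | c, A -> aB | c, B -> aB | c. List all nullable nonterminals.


A nonterminal is nullable iff some alternative derives ε (directly, or every symbol in it is nullable)
Nullable: {}


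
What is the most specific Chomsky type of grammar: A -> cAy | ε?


Single nonterminal LHS, but c^n y^n is not regular
Classification: Type 2 (Context-Free)


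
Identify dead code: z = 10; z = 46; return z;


first assignment to z is overwritten before any read
Dead: 'z = 10'


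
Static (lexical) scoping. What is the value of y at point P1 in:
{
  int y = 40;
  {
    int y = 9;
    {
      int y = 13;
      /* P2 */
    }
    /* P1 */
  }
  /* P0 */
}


y declared in the same block as P1
y = 9


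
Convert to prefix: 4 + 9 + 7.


left-to-right (same/higher precedence on left): tree is (+ (+ 4 9) 7)
Prefix: + + 4 9 7


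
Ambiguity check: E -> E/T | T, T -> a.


precedence layered via separate nonterminal T: deterministic
Unambiguous


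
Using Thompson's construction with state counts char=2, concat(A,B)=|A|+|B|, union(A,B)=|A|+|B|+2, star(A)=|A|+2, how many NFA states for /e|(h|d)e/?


Syntax tree has 4 char leaf(s), 2 union(s), 0 star(s)
chars contribute 4×2 = 8; each union adds +2; each star adds +2
Total: 8 + 4 + 0 = 12 states


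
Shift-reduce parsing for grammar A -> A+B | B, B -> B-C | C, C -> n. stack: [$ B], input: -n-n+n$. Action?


shift '-' to continue B -> B-C
Action: shift


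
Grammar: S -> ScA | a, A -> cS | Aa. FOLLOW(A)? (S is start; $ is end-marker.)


$ ∈ FOLLOW(S). For each A -> αBβ: add FIRST(β)\{ε} to FOLLOW(B); if β nullable, add FOLLOW(A).
FOLLOW(A) = {$, a, c}


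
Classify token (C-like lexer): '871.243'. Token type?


Pattern: digits with a decimal point
Type: FLOAT_LITERAL


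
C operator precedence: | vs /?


'/' is multiplicative (level 10); '|' is bitwise OR (level 3)
Higher level binds tighter
'/' has higher precedence than '|'


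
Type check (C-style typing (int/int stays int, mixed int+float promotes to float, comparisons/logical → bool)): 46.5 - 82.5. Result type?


Operand types: float - float
Rule: mixed int/float promotes to float; int/int stays int
Result type: float


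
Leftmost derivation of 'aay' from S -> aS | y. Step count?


Derivation: S => aS => aaS => aay
Steps: 3


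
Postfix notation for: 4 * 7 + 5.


Left to right (same or higher precedence on left)
Postfix: 4 7 * 5 +


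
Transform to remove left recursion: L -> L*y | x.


Left-recursive alternatives: L*y; non-recursive: x
Introduce L': L -> xL', L' -> *yL' | ε


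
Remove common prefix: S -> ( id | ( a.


Common prefix: '('
Factored: S -> ( S', S' -> id | a


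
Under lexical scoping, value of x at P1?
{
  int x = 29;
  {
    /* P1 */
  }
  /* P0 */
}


P1's block does not declare x; resolves to the enclosing declaration at depth 0
x = 29


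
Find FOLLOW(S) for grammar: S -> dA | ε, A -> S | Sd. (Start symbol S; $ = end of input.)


$ ∈ FOLLOW(S). For each A -> αBβ: add FIRST(β)\{ε} to FOLLOW(B); if β nullable, add FOLLOW(A).
FOLLOW(S) = {$, d}


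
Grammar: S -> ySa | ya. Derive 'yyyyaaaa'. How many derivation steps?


Derivation: S => ySa => yySaa => yyySaaa => yyyyaaaa
Steps: 4


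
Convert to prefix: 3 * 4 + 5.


left-to-right (same/higher precedence on left): tree is (+ (* 3 4) 5)
Prefix: + * 3 4 5


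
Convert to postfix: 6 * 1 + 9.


Left to right (same or higher precedence on left)
Postfix: 6 1 * 9 +


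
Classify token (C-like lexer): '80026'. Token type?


Pattern: digits only
Type: INTEGER_LITERAL


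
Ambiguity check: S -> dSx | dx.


balanced d^n…x^n: each string has a unique parse
Unambiguous


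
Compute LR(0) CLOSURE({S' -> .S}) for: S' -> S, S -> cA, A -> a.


Start: S' -> .S
For each item with dot before a nonterminal B, add B -> .γ for every B-production
Closure: [S' -> .S, S -> .cA]


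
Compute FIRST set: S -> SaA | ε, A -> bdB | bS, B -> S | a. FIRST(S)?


Per alternative of S: FIRST(SaA) = {a}; FIRST(ε) = {ε}
FIRST(S) = {a, ε}


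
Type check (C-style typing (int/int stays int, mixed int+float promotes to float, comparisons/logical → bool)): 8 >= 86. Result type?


Operand types: int >= int
Rule: comparison yields bool
Result type: bool


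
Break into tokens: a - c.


Scan left to right, longest-match per lexeme
Tokens: ID(a), OP(-), ID(c)


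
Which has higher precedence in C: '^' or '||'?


'^' is bitwise XOR (level 4); '||' is logical OR (level 1)
Higher level binds tighter
'^' has higher precedence than '||'


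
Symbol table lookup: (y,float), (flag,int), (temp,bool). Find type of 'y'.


Lookup 'y' → type float


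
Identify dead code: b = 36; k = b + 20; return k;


b is read by k's definition; k is returned
No dead code


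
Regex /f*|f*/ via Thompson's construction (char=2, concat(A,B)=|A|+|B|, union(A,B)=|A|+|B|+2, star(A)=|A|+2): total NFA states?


Syntax tree has 2 char leaf(s), 1 union(s), 2 star(s)
chars contribute 2×2 = 4; each union adds +2; each star adds +2
Total: 4 + 2 + 4 = 10 states


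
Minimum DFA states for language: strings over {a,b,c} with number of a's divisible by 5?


Track (count of a) mod 5: states 0..4, accept at 0
Minimal DFA: 5 states


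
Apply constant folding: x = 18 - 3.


18 - 3 = 15 at compile time
Optimized: x = 15


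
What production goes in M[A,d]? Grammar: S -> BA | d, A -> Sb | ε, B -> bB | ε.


For [A, d]: 'd' ∈ FIRST(Sb)
Entry: A -> Sb


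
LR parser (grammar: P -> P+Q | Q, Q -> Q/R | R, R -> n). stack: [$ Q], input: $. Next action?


lookahead ∉ {/} so Q won't extend; reduce P -> Q
Action: reduce (P -> Q)


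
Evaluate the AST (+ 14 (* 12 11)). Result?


Evaluate inner: (* 12 11) = 132
Evaluate root: (+ 14 132) = 146
Result: 146


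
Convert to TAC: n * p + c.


Break into single-operator statements:
t1 = n * p
t2 = t1 + c


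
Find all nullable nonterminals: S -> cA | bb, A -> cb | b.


A nonterminal is nullable iff some alternative derives ε (directly, or every symbol in it is nullable)
Nullable: {}


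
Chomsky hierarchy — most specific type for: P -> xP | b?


Right-linear: every RHS is a terminal or a terminal followed by one nonterminal
Classification: Type 3 (Regular)


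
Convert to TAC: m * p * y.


Break into single-operator statements:
t1 = m * p
t2 = t1 * y


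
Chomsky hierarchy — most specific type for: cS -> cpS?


LHS has context (more than one symbol) and |LHS| ≤ |RHS|
Classification: Type 1 (Context-Sensitive)


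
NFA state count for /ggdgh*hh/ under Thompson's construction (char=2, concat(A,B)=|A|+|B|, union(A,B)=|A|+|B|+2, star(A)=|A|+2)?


Syntax tree has 7 char leaf(s), 0 union(s), 1 star(s)
chars contribute 7×2 = 14; each union adds +2; each star adds +2
Total: 14 + 0 + 2 = 16 states


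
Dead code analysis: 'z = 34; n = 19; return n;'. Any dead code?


z is assigned but never read
Dead: 'z = 34'


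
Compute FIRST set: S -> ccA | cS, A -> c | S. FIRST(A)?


Per alternative of A: FIRST(c) = {c}; FIRST(S) = {c}
FIRST(A) = {c}


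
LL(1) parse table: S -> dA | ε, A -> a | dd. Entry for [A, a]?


For [A, a]: 'a' ∈ FIRST(a)
Entry: A -> a


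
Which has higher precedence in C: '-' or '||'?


'-' is additive (level 9); '||' is logical OR (level 1)
Higher level binds tighter
'-' has higher precedence than '||'


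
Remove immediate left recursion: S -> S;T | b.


Left-recursive alternatives: S;T; non-recursive: b
Introduce S': S -> bS', S' -> ;TS' | ε


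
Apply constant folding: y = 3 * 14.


3 * 14 = 42 at compile time
Optimized: y = 42


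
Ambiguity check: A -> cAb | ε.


balanced c^n…b^n: each string has a unique parse
Unambiguous


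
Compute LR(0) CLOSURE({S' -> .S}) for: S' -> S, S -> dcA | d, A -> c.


Start: S' -> .S
For each item with dot before a nonterminal B, add B -> .γ for every B-production
Closure: [S' -> .S, S -> .dcA, S -> .d]


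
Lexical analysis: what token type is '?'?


Pattern: operator symbol
Type: OPERATOR


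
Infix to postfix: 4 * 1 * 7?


Left to right (same or higher precedence on left)
Postfix: 4 1 * 7 *


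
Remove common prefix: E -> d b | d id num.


Common prefix: 'd'
Factored: E -> d E', E' -> b | id num


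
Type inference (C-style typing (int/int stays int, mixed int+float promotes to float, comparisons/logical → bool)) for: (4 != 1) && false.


Operand types: bool && bool
Rule: logical operators take bool operands and yield bool
Result type: bool


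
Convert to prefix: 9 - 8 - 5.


left-to-right (same/higher precedence on left): tree is (- (- 9 8) 5)
Prefix: - - 9 8 5


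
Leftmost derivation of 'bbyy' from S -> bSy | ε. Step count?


Derivation: S => bSy => bbSyy => bbyy
Steps: 3


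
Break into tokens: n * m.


Scan left to right, longest-match per lexeme
Tokens: ID(n), OP(*), ID(m)


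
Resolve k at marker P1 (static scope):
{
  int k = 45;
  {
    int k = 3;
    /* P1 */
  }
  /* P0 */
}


k declared in the same block as P1
k = 3


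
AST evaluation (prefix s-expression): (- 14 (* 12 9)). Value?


Evaluate inner: (* 12 9) = 108
Evaluate root: (- 14 108) = -94
Result: -94


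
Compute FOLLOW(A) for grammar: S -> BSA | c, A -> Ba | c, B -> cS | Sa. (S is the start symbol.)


$ ∈ FOLLOW(S). For each A -> αBβ: add FIRST(β)\{ε} to FOLLOW(B); if β nullable, add FOLLOW(A).
FOLLOW(A) = {$, a, c}


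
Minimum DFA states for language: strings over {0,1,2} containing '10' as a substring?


KMP-style automaton: 2 progress states + 1 absorbing accept = 3
Minimal DFA: 3 states


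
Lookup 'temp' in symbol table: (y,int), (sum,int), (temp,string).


Lookup 'temp' → type string


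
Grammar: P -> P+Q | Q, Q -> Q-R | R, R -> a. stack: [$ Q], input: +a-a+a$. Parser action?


lookahead ∉ {-} so Q won't extend; reduce P -> Q
Action: reduce (P -> Q)


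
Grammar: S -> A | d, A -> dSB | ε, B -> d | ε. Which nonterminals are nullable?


A nonterminal is nullable iff some alternative derives ε (directly, or every symbol in it is nullable)
Nullable: {A, B, S}


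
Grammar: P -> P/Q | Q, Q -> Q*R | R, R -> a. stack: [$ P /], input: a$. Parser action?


no handle ('P/' is not any RHS); shift 'a'
Action: shift


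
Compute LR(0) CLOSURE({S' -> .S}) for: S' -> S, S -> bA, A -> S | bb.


Start: S' -> .S
For each item with dot before a nonterminal B, add B -> .γ for every B-production
Closure: [S' -> .S, S -> .bA]


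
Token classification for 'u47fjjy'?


Pattern: letter/underscore followed by alphanumerics, not a keyword
Type: IDENTIFIER


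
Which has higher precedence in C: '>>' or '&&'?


'>>' is shift (level 8); '&&' is logical AND (level 2)
Higher level binds tighter
'>>' has higher precedence than '&&'


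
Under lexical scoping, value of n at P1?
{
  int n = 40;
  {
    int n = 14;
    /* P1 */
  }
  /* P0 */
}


n declared in the same block as P1
n = 14


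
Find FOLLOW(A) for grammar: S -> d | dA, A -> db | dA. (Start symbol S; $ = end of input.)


$ ∈ FOLLOW(S). For each A -> αBβ: add FIRST(β)\{ε} to FOLLOW(B); if β nullable, add FOLLOW(A).
FOLLOW(A) = {$}


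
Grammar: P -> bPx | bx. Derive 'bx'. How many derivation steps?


Derivation: P => bx
Steps: 1


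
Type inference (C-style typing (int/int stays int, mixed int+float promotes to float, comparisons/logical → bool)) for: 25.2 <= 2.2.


Operand types: float <= float
Rule: comparison yields bool
Result type: bool


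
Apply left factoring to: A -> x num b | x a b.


Common prefix: 'x'
Factored: A -> x A', A' -> num b | a b


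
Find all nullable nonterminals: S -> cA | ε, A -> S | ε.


A nonterminal is nullable iff some alternative derives ε (directly, or every symbol in it is nullable)
Nullable: {A, S}


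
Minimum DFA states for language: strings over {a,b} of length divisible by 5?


Track length mod 5: states 0..4, accept at 0
Minimal DFA: 5 states


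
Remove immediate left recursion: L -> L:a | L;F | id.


Left-recursive alternatives: L:a, L;F; non-recursive: id
Introduce L': L -> idL', L' -> :aL' | ;FL' | ε


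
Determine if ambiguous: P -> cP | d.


right-linear, alternatives start with distinct terminals 'c' vs 'd': unique leftmost derivation
Unambiguous


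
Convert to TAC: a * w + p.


Break into single-operator statements:
t1 = a * w
t2 = t1 + p


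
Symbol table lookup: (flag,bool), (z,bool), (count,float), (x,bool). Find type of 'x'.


Lookup 'x' → type bool


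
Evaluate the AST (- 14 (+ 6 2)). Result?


Evaluate inner: (+ 6 2) = 8
Evaluate root: (- 14 8) = 6
Result: 6


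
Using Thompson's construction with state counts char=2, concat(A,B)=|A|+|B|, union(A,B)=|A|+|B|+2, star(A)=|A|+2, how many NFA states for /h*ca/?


Syntax tree has 3 char leaf(s), 0 union(s), 1 star(s)
chars contribute 3×2 = 6; each union adds +2; each star adds +2
Total: 6 + 0 + 2 = 8 states


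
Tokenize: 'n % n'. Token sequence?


Scan left to right, longest-match per lexeme
Tokens: ID(n), OP(%), ID(n)


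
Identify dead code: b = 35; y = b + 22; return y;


b is read by y's definition; y is returned
No dead code


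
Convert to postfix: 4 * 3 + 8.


Left to right (same or higher precedence on left)
Postfix: 4 3 * 8 +


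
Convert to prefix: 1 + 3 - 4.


left-to-right (same/higher precedence on left): tree is (- (+ 1 3) 4)
Prefix: - + 1 3 4


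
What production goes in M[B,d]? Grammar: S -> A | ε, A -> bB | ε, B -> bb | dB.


For [B, d]: 'd' ∈ FIRST(dB)
Entry: B -> dB


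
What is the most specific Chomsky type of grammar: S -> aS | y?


Right-linear: every RHS is a terminal or a terminal followed by one nonterminal
Classification: Type 3 (Regular)


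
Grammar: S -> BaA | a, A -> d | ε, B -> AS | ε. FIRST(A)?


Per alternative of A: FIRST(d) = {d}; FIRST(ε) = {ε}
FIRST(A) = {d, ε}


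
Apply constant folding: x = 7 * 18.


7 * 18 = 126 at compile time
Optimized: x = 126


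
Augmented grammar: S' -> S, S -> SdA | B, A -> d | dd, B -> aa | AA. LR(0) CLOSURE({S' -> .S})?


Start: S' -> .S
For each item with dot before a nonterminal B, add B -> .γ for every B-production
Closure: [S' -> .S, S -> .SdA, S -> .B, B -> .aa, B -> .AA, A -> .d, A -> .dd]


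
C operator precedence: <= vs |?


'<=' is relational (level 7); '|' is bitwise OR (level 3)
Higher level binds tighter
'<=' has higher precedence than '|'


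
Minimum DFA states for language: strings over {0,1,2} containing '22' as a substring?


KMP-style automaton: 2 progress states + 1 absorbing accept = 3
Minimal DFA: 3 states


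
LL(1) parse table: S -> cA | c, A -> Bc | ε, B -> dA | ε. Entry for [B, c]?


For [B, c]: ε is nullable and 'c' ∈ FOLLOW(B)
Entry: B -> ε


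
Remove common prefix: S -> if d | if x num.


Common prefix: 'if'
Factored: S -> if S', S' -> d | x num


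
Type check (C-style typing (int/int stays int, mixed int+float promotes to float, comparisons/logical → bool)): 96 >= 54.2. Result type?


Operand types: int >= float
Rule: comparison yields bool
Result type: bool


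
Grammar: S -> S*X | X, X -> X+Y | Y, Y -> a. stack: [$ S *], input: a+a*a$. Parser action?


no handle ('S*' is not any RHS); shift 'a'
Action: shift


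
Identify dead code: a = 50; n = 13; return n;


a is assigned but never read
Dead: 'a = 50'


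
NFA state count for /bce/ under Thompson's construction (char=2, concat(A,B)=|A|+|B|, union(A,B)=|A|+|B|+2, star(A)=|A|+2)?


Syntax tree has 3 char leaf(s), 0 union(s), 0 star(s)
chars contribute 3×2 = 6; each union adds +2; each star adds +2
Total: 6 + 0 + 0 = 6 states


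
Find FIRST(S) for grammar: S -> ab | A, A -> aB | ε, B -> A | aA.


Per alternative of S: FIRST(ab) = {a}; FIRST(A) = {a, ε}
FIRST(S) = {a, ε}


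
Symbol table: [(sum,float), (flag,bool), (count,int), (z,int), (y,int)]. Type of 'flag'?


Lookup 'flag' → type bool


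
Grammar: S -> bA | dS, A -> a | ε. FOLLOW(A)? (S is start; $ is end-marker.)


$ ∈ FOLLOW(S). For each A -> αBβ: add FIRST(β)\{ε} to FOLLOW(B); if β nullable, add FOLLOW(A).
FOLLOW(A) = {$}


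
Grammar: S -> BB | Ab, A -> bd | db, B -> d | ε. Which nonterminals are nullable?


A nonterminal is nullable iff some alternative derives ε (directly, or every symbol in it is nullable)
Nullable: {B, S}


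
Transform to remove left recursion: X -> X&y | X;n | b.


Left-recursive alternatives: X&y, X;n; non-recursive: b
Introduce X': X -> bX', X' -> &yX' | ;nX' | ε


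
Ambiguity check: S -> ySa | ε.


balanced y^n…a^n: each string has a unique parse
Unambiguous


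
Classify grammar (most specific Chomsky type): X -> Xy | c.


Left-linear: every RHS is a terminal or one nonterminal followed by a terminal
Classification: Type 3 (Regular)


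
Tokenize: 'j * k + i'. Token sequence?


Scan left to right, longest-match per lexeme
Tokens: ID(j), OP(*), ID(k), OP(+), ID(i)


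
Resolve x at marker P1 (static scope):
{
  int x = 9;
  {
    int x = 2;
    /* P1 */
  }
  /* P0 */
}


x declared in the same block as P1
x = 2


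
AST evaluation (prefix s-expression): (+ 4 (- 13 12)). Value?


Evaluate inner: (- 13 12) = 1
Evaluate root: (+ 4 1) = 5
Result: 5


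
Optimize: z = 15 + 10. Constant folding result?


15 + 10 = 25 at compile time
Optimized: z = 25


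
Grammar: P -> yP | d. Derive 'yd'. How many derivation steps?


Derivation: P => yP => yd
Steps: 2


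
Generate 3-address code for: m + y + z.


Break into single-operator statements:
t1 = m + y
t2 = t1 + z


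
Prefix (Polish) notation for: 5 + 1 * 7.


'*' binds tighter: tree is (+ 5 (* 1 7))
Prefix: + 5 * 1 7


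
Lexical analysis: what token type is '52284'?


Pattern: digits only
Type: INTEGER_LITERAL


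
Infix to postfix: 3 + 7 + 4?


Left to right (same or higher precedence on left)
Postfix: 3 7 + 4 +


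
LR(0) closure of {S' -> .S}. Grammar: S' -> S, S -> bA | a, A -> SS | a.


Start: S' -> .S
For each item with dot before a nonterminal B, add B -> .γ for every B-production
Closure: [S' -> .S, S -> .bA, S -> .a]


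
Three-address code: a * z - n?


Break into single-operator statements:
t1 = a * z
t2 = t1 - n


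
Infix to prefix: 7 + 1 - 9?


left-to-right (same/higher precedence on left): tree is (- (+ 7 1) 9)
Prefix: - + 7 1 9


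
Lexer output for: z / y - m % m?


Scan left to right, longest-match per lexeme
Tokens: ID(z), OP(/), ID(y), OP(-), ID(m), OP(%), ID(m)


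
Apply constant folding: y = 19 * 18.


19 * 18 = 342 at compile time
Optimized: y = 342


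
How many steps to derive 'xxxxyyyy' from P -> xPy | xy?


Derivation: P => xPy => xxPyy => xxxPyyy => xxxxyyyy
Steps: 4


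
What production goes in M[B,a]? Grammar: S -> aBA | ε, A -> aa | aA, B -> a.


For [B, a]: 'a' ∈ FIRST(a)
Entry: B -> a


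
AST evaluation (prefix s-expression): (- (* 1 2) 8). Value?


Evaluate inner: (* 1 2) = 2
Evaluate root: (- 2 8) = -6
Result: -6


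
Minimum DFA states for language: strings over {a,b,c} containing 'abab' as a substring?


KMP-style automaton: 4 progress states + 1 absorbing accept = 5
Minimal DFA: 5 states


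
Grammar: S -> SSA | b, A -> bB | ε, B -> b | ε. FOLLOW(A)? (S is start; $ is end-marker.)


$ ∈ FOLLOW(S). For each A -> αBβ: add FIRST(β)\{ε} to FOLLOW(B); if β nullable, add FOLLOW(A).
FOLLOW(A) = {$, b}


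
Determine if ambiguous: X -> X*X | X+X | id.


'id*id+id' has two parse trees (no precedence encoded between * and +)
Ambiguous


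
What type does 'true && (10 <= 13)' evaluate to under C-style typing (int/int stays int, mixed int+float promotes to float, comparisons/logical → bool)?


Operand types: bool && bool
Rule: logical operators take bool operands and yield bool
Result type: bool


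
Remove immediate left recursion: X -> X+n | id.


Left-recursive alternatives: X+n; non-recursive: id
Introduce X': X -> idX', X' -> +nX' | ε


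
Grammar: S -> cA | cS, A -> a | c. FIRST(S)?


Per alternative of S: FIRST(cA) = {c}; FIRST(cS) = {c}
FIRST(S) = {c}


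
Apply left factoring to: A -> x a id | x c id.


Common prefix: 'x'
Factored: A -> x A', A' -> a id | c id


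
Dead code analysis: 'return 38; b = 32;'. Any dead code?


statement follows a return and is unreachable
Dead: 'b = 32'


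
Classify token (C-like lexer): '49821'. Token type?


Pattern: digits only
Type: INTEGER_LITERAL


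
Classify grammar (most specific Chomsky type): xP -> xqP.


LHS has context (more than one symbol) and |LHS| ≤ |RHS|
Classification: Type 1 (Context-Sensitive)


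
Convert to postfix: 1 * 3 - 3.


Left to right (same or higher precedence on left)
Postfix: 1 3 * 3 -


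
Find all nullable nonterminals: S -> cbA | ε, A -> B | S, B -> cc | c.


A nonterminal is nullable iff some alternative derives ε (directly, or every symbol in it is nullable)
Nullable: {A, S}


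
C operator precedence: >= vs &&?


'>=' is relational (level 7); '&&' is logical AND (level 2)
Higher level binds tighter
'>=' has higher precedence than '&&'


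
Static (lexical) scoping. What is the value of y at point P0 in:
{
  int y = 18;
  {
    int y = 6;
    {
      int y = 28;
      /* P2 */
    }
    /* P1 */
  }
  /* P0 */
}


y declared in the same block as P0
y = 18


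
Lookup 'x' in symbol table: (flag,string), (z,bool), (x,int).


Lookup 'x' → type int


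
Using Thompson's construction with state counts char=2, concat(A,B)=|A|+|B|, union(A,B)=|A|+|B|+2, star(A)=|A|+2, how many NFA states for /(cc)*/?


Syntax tree has 2 char leaf(s), 0 union(s), 1 star(s)
chars contribute 2×2 = 4; each union adds +2; each star adds +2
Total: 4 + 0 + 2 = 6 states


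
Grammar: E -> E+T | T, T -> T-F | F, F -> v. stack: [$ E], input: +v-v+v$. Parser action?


shift '+' to continue E -> E+T
Action: shift


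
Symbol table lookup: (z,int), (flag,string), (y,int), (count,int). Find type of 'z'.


Lookup 'z' → type int


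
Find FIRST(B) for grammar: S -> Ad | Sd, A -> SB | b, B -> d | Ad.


Per alternative of B: FIRST(d) = {d}; FIRST(Ad) = {b}
FIRST(B) = {b, d}


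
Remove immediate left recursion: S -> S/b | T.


Left-recursive alternatives: S/b; non-recursive: T
Introduce S': S -> TS', S' -> /bS' | ε


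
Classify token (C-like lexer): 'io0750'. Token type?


Pattern: letter/underscore followed by alphanumerics, not a keyword
Type: IDENTIFIER


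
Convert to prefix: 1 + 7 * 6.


'*' binds tighter: tree is (+ 1 (* 7 6))
Prefix: + 1 * 7 6


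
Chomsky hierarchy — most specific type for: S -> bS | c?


Right-linear: every RHS is a terminal or a terminal followed by one nonterminal
Classification: Type 3 (Regular)


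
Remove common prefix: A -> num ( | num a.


Common prefix: 'num'
Factored: A -> num A', A' -> ( | a


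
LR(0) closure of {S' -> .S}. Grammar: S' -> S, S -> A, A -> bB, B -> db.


Start: S' -> .S
For each item with dot before a nonterminal B, add B -> .γ for every B-production
Closure: [S' -> .S, S -> .A, A -> .bB]


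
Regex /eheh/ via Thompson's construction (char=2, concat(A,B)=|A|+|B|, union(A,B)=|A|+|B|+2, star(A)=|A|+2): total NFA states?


Syntax tree has 4 char leaf(s), 0 union(s), 0 star(s)
chars contribute 4×2 = 8; each union adds +2; each star adds +2
Total: 8 + 0 + 0 = 8 states


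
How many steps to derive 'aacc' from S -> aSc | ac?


Derivation: S => aSc => aacc
Steps: 2


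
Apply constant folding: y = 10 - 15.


10 - 15 = -5 at compile time
Optimized: y = -5


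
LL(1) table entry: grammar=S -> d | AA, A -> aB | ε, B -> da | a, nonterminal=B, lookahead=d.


For [B, d]: 'd' ∈ FIRST(da)
Entry: B -> da


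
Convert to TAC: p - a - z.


Break into single-operator statements:
t1 = p - a
t2 = t1 - z


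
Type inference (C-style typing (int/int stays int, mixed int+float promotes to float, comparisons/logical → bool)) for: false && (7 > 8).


Operand types: bool && bool
Rule: logical operators take bool operands and yield bool
Result type: bool


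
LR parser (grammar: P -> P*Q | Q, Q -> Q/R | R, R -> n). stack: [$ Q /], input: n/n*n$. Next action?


no handle; shift 'n'
Action: shift


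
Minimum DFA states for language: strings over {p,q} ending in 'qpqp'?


Track the longest suffix of input matching a prefix of 'qpqp': 5 classes (prefixes of length 0..4)
Minimal DFA: 5 states


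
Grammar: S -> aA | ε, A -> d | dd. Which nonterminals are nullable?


A nonterminal is nullable iff some alternative derives ε (directly, or every symbol in it is nullable)
Nullable: {S}


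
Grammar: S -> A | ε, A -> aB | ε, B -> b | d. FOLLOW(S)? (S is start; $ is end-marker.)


$ ∈ FOLLOW(S). For each A -> αBβ: add FIRST(β)\{ε} to FOLLOW(B); if β nullable, add FOLLOW(A).
FOLLOW(S) = {$}


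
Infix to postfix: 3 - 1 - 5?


Left to right (same or higher precedence on left)
Postfix: 3 1 - 5 -


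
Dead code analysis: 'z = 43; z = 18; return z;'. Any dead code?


first assignment to z is overwritten before any read
Dead: 'z = 43'


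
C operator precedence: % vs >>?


'%' is multiplicative (level 10); '>>' is shift (level 8)
Higher level binds tighter
'%' has higher precedence than '>>'


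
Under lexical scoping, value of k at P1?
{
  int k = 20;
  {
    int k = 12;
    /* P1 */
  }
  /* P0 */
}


k declared in the same block as P1
k = 12


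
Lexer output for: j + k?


Scan left to right, longest-match per lexeme
Tokens: ID(j), OP(+), ID(k)


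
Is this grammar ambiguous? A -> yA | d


right-linear, alternatives start with distinct terminals 'y' vs 'd': unique leftmost derivation
Unambiguous


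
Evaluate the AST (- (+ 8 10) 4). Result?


Evaluate inner: (+ 8 10) = 18
Evaluate root: (- 18 4) = 14
Result: 14


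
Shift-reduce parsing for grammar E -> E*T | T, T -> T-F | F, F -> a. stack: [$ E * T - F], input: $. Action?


handle 'T-F' on top
Action: reduce (T -> T-F)


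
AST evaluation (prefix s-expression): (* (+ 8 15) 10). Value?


Evaluate inner: (+ 8 15) = 23
Evaluate root: (* 23 10) = 230
Result: 230


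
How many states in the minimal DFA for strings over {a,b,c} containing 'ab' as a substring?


KMP-style automaton: 2 progress states + 1 absorbing accept = 3
Minimal DFA: 3 states


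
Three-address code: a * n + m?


Break into single-operator statements:
t1 = a * n
t2 = t1 + m


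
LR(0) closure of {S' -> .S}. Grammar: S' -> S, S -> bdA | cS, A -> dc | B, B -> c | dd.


Start: S' -> .S
For each item with dot before a nonterminal B, add B -> .γ for every B-production
Closure: [S' -> .S, S -> .bdA, S -> .cS]


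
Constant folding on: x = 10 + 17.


10 + 17 = 27 at compile time
Optimized: x = 27


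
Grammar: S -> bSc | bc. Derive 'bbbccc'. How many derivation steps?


Derivation: S => bSc => bbScc => bbbccc
Steps: 3


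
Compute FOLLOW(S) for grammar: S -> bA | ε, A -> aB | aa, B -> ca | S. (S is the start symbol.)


$ ∈ FOLLOW(S). For each A -> αBβ: add FIRST(β)\{ε} to FOLLOW(B); if β nullable, add FOLLOW(A).
FOLLOW(S) = {$}


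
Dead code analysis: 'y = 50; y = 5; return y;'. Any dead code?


first assignment to y is overwritten before any read
Dead: 'y = 50'


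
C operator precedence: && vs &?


'&' is bitwise AND (level 5); '&&' is logical AND (level 2)
Higher level binds tighter
'&' has higher precedence than '&&'


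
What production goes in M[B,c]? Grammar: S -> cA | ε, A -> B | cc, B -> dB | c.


For [B, c]: 'c' ∈ FIRST(c)
Entry: B -> c


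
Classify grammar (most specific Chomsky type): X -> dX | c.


Right-linear: every RHS is a terminal or a terminal followed by one nonterminal
Classification: Type 3 (Regular)


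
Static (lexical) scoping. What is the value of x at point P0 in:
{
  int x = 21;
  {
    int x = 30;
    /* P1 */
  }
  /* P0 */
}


x declared in the same block as P0
x = 21


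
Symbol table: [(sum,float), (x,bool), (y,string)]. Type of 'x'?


Lookup 'x' → type bool


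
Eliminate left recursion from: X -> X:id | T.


Left-recursive alternatives: X:id; non-recursive: T
Introduce X': X -> TX', X' -> :idX' | ε


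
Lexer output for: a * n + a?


Scan left to right, longest-match per lexeme
Tokens: ID(a), OP(*), ID(n), OP(+), ID(a)


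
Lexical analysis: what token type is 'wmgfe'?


Pattern: letter/underscore followed by alphanumerics, not a keyword
Type: IDENTIFIER


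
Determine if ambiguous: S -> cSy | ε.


balanced c^n…y^n: each string has a unique parse
Unambiguous


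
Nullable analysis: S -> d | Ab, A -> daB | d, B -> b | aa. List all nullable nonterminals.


A nonterminal is nullable iff some alternative derives ε (directly, or every symbol in it is nullable)
Nullable: {}


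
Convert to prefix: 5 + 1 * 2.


'*' binds tighter: tree is (+ 5 (* 1 2))
Prefix: + 5 * 1 2


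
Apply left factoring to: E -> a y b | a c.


Common prefix: 'a'
Factored: E -> a E', E' -> y b | c


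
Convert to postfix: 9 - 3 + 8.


Left to right (same or higher precedence on left)
Postfix: 9 3 - 8 +


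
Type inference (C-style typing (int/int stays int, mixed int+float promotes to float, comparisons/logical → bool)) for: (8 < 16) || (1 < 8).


Operand types: bool || bool
Rule: logical operators take bool operands and yield bool
Result type: bool


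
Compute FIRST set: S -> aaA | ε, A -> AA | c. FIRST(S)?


Per alternative of S: FIRST(aaA) = {a}; FIRST(ε) = {ε}
FIRST(S) = {a, ε}


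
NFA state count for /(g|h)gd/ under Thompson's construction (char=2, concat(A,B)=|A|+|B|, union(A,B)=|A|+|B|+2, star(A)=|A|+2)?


Syntax tree has 4 char leaf(s), 1 union(s), 0 star(s)
chars contribute 4×2 = 8; each union adds +2; each star adds +2
Total: 8 + 2 + 0 = 10 states


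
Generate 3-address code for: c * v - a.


Break into single-operator statements:
t1 = c * v
t2 = t1 - a


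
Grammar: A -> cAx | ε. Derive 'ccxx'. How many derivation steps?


Derivation: A => cAx => ccAxx => ccxx
Steps: 3


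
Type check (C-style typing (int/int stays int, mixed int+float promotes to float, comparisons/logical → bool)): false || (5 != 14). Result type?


Operand types: bool || bool
Rule: logical operators take bool operands and yield bool
Result type: bool


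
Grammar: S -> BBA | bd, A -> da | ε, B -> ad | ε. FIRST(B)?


Per alternative of B: FIRST(ad) = {a}; FIRST(ε) = {ε}
FIRST(B) = {a, ε}


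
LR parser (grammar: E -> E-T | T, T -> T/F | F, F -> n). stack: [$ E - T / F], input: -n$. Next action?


handle 'T/F' on top
Action: reduce (T -> T/F)


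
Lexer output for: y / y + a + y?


Scan left to right, longest-match per lexeme
Tokens: ID(y), OP(/), ID(y), OP(+), ID(a), OP(+), ID(y)


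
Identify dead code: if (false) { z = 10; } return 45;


condition is constant false, so the whole block is unreachable
Dead: 'if (false) { z = 10; }'


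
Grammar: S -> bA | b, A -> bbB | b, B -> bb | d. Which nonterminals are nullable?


A nonterminal is nullable iff some alternative derives ε (directly, or every symbol in it is nullable)
Nullable: {}


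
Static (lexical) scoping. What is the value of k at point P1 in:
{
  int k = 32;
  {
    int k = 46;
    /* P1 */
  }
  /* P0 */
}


k declared in the same block as P1
k = 46


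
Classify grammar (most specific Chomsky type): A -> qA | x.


Right-linear: every RHS is a terminal or a terminal followed by one nonterminal
Classification: Type 3 (Regular)


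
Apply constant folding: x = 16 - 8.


16 - 8 = 8 at compile time
Optimized: x = 8


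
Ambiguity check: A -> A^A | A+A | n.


'n^n+n' has two parse trees (no precedence encoded between ^ and +)
Ambiguous


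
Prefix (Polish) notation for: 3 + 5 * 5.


'*' binds tighter: tree is (+ 3 (* 5 5))
Prefix: + 3 * 5 5


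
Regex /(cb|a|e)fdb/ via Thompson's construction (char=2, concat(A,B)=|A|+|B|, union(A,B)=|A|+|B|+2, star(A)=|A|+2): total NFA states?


Syntax tree has 7 char leaf(s), 2 union(s), 0 star(s)
chars contribute 7×2 = 14; each union adds +2; each star adds +2
Total: 14 + 4 + 0 = 18 states


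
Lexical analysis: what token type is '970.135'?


Pattern: digits with a decimal point
Type: FLOAT_LITERAL


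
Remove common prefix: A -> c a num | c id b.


Common prefix: 'c'
Factored: A -> c A', A' -> a num | id b


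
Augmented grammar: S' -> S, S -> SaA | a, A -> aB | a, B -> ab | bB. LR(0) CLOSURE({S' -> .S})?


Start: S' -> .S
For each item with dot before a nonterminal B, add B -> .γ for every B-production
Closure: [S' -> .S, S -> .SaA, S -> .a]


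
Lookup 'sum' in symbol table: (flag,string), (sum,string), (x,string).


Lookup 'sum' → type string


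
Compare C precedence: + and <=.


'+' is additive (level 9); '<=' is relational (level 7)
Higher level binds tighter
'+' has higher precedence than '<='


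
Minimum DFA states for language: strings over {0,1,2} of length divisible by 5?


Track length mod 5: states 0..4, accept at 0
Minimal DFA: 5 states


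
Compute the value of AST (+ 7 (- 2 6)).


Evaluate inner: (- 2 6) = -4
Evaluate root: (+ 7 -4) = 3
Result: 3


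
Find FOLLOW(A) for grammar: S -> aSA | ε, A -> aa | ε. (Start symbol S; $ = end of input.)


$ ∈ FOLLOW(S). For each A -> αBβ: add FIRST(β)\{ε} to FOLLOW(B); if β nullable, add FOLLOW(A).
FOLLOW(A) = {$, a}


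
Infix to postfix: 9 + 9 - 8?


Left to right (same or higher precedence on left)
Postfix: 9 9 + 8 -


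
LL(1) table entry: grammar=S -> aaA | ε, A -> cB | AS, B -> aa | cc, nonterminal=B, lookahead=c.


For [B, c]: 'c' ∈ FIRST(cc)
Entry: B -> cc


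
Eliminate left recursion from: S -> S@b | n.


Left-recursive alternatives: S@b; non-recursive: n
Introduce S': S -> nS', S' -> @bS' | ε


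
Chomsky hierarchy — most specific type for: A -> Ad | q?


Left-linear: every RHS is a terminal or one nonterminal followed by a terminal
Classification: Type 3 (Regular)


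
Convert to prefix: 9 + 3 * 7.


'*' binds tighter: tree is (+ 9 (* 3 7))
Prefix: + 9 * 3 7


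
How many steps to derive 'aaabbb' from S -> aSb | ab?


Derivation: S => aSb => aaSbb => aaabbb
Steps: 3


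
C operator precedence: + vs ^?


'+' is additive (level 9); '^' is bitwise XOR (level 4)
Higher level binds tighter
'+' has higher precedence than '^'


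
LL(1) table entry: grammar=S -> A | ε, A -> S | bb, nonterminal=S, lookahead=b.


For [S, b]: 'b' ∈ FIRST(A)
Entry: S -> A


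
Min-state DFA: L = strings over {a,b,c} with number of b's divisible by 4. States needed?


Track (count of b) mod 4: states 0..3, accept at 0
Minimal DFA: 4 states


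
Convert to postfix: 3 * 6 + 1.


Left to right (same or higher precedence on left)
Postfix: 3 6 * 1 +


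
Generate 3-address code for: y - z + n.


Break into single-operator statements:
t1 = y - z
t2 = t1 + n


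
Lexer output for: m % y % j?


Scan left to right, longest-match per lexeme
Tokens: ID(m), OP(%), ID(y), OP(%), ID(j)


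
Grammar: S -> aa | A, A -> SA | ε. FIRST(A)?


Per alternative of A: FIRST(SA) = {a, ε}; FIRST(ε) = {ε}
FIRST(A) = {a, ε}


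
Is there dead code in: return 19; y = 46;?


statement follows a return and is unreachable
Dead: 'y = 46'


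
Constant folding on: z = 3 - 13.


3 - 13 = -10 at compile time
Optimized: z = -10


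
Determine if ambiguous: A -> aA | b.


right-linear, alternatives start with distinct terminals 'a' vs 'b': unique leftmost derivation
Unambiguous


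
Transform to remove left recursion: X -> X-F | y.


Left-recursive alternatives: X-F; non-recursive: y
Introduce X': X -> yX', X' -> -FX' | ε


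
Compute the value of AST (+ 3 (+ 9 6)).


Evaluate inner: (+ 9 6) = 15
Evaluate root: (+ 3 15) = 18
Result: 18


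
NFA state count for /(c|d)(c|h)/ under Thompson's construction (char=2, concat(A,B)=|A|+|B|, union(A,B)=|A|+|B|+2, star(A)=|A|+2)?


Syntax tree has 4 char leaf(s), 2 union(s), 0 star(s)
chars contribute 4×2 = 8; each union adds +2; each star adds +2
Total: 8 + 4 + 0 = 12 states


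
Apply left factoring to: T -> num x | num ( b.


Common prefix: 'num'
Factored: T -> num T', T' -> x | ( b


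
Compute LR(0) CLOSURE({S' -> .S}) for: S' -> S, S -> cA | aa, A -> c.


Start: S' -> .S
For each item with dot before a nonterminal B, add B -> .γ for every B-production
Closure: [S' -> .S, S -> .cA, S -> .aa]


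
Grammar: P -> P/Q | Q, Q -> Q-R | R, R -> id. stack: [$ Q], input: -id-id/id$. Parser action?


shift '-' to continue Q -> Q-R
Action: shift


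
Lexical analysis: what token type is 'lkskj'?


Pattern: letter/underscore followed by alphanumerics, not a keyword
Type: IDENTIFIER


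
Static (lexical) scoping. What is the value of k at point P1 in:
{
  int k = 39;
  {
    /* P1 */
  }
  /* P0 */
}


P1's block does not declare k; resolves to the enclosing declaration at depth 0
k = 39


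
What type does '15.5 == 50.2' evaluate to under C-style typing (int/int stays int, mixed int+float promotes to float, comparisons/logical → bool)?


Operand types: float == float
Rule: comparison yields bool
Result type: bool
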